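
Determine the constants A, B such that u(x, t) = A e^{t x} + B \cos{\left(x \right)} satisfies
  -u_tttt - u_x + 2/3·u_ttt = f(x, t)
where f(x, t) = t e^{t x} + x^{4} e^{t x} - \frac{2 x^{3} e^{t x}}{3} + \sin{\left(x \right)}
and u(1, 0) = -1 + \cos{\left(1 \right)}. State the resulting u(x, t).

Substitute the ansatz u = A e^{t x} + B \cos{\left(x \right)} into the left-hand side.
Derivatives of the ansatz:
  u_tttt = A x^{4} e^{t x}
  u_x = A t e^{t x} - B \sin{\left(x \right)}
  u_ttt = A x^{3} e^{t x}
Term by term:
  -u_tttt = - A x^{4} e^{t x}
  -u_x = - A t e^{t x} + B \sin{\left(x \right)}
  2/3·u_ttt = \frac{2 A x^{3} e^{t x}}{3}
So the left-hand side equals
  - A t e^{t x} - A x^{4} e^{t x} + \frac{2 A x^{3} e^{t x}}{3} + B \sin{\left(x \right)}
This must equal f(x, t) = t e^{t x} + x^{4} e^{t x} - \frac{2 x^{3} e^{t x}}{3} + \sin{\left(x \right)} identically.
Matching coefficients of the independent functions:
  [t e^{t x}, x^{4} e^{t x}]:  - A = 1
  [x^{3} e^{t x}]:  \frac{2 A}{3} = - \frac{2}{3}
  [\sin{\left(x \right)}]:  B = 1
Solving: A = -1, B = 1.
Check against the point condition:
  u(1, 0) = -1 + \cos{\left(1 \right)}  ⟹  A + B \cos{\left(1 \right)} = -1 + \cos{\left(1 \right)}  ✓
Hence u(x, t) = - e^{t x} + \cos{\left(x \right)}.

Answer: u(x, t) = - e^{t x} + \cos{\left(x \right)}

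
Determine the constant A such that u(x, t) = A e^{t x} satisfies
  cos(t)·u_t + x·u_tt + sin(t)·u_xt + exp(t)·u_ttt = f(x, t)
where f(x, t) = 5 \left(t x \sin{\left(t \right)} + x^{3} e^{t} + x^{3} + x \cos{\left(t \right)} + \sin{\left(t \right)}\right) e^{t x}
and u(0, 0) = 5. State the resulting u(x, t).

Substitute the ansatz u = A e^{t x} into the left-hand side.
Derivatives of the ansatz:
  u_t = A x e^{t x}
  u_tt = A x^{2} e^{t x}
  u_xt = A t x e^{t x} + A e^{t x}
  u_ttt = A x^{3} e^{t x}
Term by term:
  cos(t)·u_t = A x e^{t x} \cos{\left(t \right)}
  x·u_tt = A x^{3} e^{t x}
  sin(t)·u_xt = A t x e^{t x} \sin{\left(t \right)} + A e^{t x} \sin{\left(t \right)}
  exp(t)·u_ttt = A x^{3} e^{t} e^{t x}
So the left-hand side equals
  A t x e^{t x} \sin{\left(t \right)} + A x^{3} e^{t} e^{t x} + A x^{3} e^{t x} + A x e^{t x} \cos{\left(t \right)} + A e^{t x} \sin{\left(t \right)}
This must equal f(x, t) identically; expanded, f = 5 t x e^{t x} \sin{\left(t \right)} + 5 x^{3} e^{t} e^{t x} + 5 x^{3} e^{t x} + 5 x e^{t x} \cos{\left(t \right)} + 5 e^{t x} \sin{\left(t \right)}.
Matching coefficients of the independent functions:
  [x^{3} e^{t x}, e^{t x} \sin{\left(t \right)}, x e^{t x} \cos{\left(t \right)}, x^{3} e^{t} e^{t x}, …]:  A = 5
Solving: A = 5.
Check against the point condition:
  u(0, 0) = 5  ⟹  A = 5  ✓
Hence u(x, t) = 5 e^{t x}.

Answer: u(x, t) = 5 e^{t x}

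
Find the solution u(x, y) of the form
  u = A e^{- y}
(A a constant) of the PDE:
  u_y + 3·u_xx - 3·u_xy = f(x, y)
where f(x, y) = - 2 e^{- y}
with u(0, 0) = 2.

Substitute the ansatz u = A e^{- y} into the left-hand side.
Derivatives of the ansatz:
  u_y = - A e^{- y}
  u_xx = 0
  u_xy = 0
Term by term:
  u_y = - A e^{- y}
  3·u_xx = 0
  -3·u_xy = 0
So the left-hand side equals
  - A e^{- y}
This must equal f(x, y) = - 2 e^{- y} identically.
Matching coefficients of the independent functions:
  [e^{- y}]:  - A = -2
Solving: A = 2.
Check against the point condition:
  u(0, 0) = 2  ⟹  A = 2  ✓
Hence u(x, y) = 2 e^{- y}.

Answer: u(x, y) = 2 e^{- y}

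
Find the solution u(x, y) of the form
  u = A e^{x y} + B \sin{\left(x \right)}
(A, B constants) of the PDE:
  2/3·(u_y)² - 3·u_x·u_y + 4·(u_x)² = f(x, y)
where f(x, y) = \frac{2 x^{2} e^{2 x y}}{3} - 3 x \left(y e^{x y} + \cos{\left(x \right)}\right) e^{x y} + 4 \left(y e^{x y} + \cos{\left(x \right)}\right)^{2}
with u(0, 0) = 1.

Substitute the ansatz u = A e^{x y} + B \sin{\left(x \right)} into the left-hand side.
Derivatives of the ansatz:
  u_y = A x e^{x y}
  u_x = A y e^{x y} + B \cos{\left(x \right)}
Term by term:
  2/3·(u_y)² = \frac{2 A^{2} x^{2} e^{2 x y}}{3}
  -3·u_x·u_y = - 3 A^{2} x y e^{2 x y} - 3 A B x e^{x y} \cos{\left(x \right)}
  4·(u_x)² = 4 A^{2} y^{2} e^{2 x y} + 8 A B y e^{x y} \cos{\left(x \right)} + 4 B^{2} \cos^{2}{\left(x \right)}
So the left-hand side equals
  \frac{2 A^{2} x^{2} e^{2 x y}}{3} - 3 A^{2} x y e^{2 x y} + 4 A^{2} y^{2} e^{2 x y} - 3 A B x e^{x y} \cos{\left(x \right)} + 8 A B y e^{x y} \cos{\left(x \right)} + 4 B^{2} \cos^{2}{\left(x \right)}
This must equal f(x, y) identically; expanded, f = \frac{2 x^{2} e^{2 x y}}{3} - 3 x y e^{2 x y} - 3 x e^{x y} \cos{\left(x \right)} + 4 y^{2} e^{2 x y} + 8 y e^{x y} \cos{\left(x \right)} + 4 \cos^{2}{\left(x \right)}.
Matching coefficients of the independent functions:
  [x^{2} e^{2 x y}]:  \frac{2 A^{2}}{3} = \frac{2}{3}
  [y^{2} e^{2 x y}]:  4 A^{2} = 4
  [x y e^{2 x y}]:  - 3 A^{2} = -3
  [x e^{x y} \cos{\left(x \right)}]:  - 3 A B = -3
  [y e^{x y} \cos{\left(x \right)}]:  8 A B = 8
  [\cos^{2}{\left(x \right)}]:  4 B^{2} = 4
These equations allow (A, B) = (-1, -1) or (1, 1).
Impose the point condition(s):
  u(0, 0) = 1  ⟹  A = 1
Only A = 1, B = 1 satisfies everything.
Hence u(x, y) = e^{x y} + \sin{\left(x \right)}.

Answer: u(x, y) = e^{x y} + \sin{\left(x \right)}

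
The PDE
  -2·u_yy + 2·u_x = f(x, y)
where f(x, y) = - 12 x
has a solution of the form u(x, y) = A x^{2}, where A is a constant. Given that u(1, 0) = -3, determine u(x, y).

Answer: u(x, y) = - 3 x^{2}

Derivation:
Substitute the ansatz u = A x^{2} into the left-hand side.
Derivatives of the ansatz:
  u_yy = 0
  u_x = 2 A x
Term by term:
  -2·u_yy = 0
  2·u_x = 4 A x
So the left-hand side equals
  4 A x
This must equal f(x, y) = - 12 x identically.
Matching coefficients of the independent functions:
  [x]:  4 A = -12
Solving: A = -3.
Check against the point condition:
  u(1, 0) = -3  ⟹  A = -3  ✓
Hence u(x, y) = - 3 x^{2}.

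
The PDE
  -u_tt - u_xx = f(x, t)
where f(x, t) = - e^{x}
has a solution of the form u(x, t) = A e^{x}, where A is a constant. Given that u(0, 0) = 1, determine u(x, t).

Substitute the ansatz u = A e^{x} into the left-hand side.
Derivatives of the ansatz:
  u_tt = 0
  u_xx = A e^{x}
Term by term:
  -u_tt = 0
  -u_xx = - A e^{x}
So the left-hand side equals
  - A e^{x}
This must equal f(x, t) = - e^{x} identically.
Matching coefficients of the independent functions:
  [e^{x}]:  - A = -1
Solving: A = 1.
Check against the point condition:
  u(0, 0) = 1  ⟹  A = 1  ✓
Hence u(x, t) = e^{x}.

Answer: u(x, t) = e^{x}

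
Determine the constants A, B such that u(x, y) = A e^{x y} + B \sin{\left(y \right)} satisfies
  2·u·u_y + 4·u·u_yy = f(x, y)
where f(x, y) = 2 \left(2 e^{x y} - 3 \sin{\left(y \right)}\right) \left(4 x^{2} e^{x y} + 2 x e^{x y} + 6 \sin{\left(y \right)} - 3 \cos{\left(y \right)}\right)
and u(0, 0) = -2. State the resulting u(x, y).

Answer: u(x, y) = - 2 e^{x y} + 3 \sin{\left(y \right)}

Derivation:
Substitute the ansatz u = A e^{x y} + B \sin{\left(y \right)} into the left-hand side.
Derivatives of the ansatz:
  u_y = A x e^{x y} + B \cos{\left(y \right)}
  u_yy = A x^{2} e^{x y} - B \sin{\left(y \right)}
Term by term:
  2·u·u_y = 2 A^{2} x e^{2 x y} + 2 A B x e^{x y} \sin{\left(y \right)} + 2 A B e^{x y} \cos{\left(y \right)} + 2 B^{2} \sin{\left(y \right)} \cos{\left(y \right)}
  4·u·u_yy = 4 A^{2} x^{2} e^{2 x y} + 4 A B x^{2} e^{x y} \sin{\left(y \right)} - 4 A B e^{x y} \sin{\left(y \right)} - 4 B^{2} \sin^{2}{\left(y \right)}
So the left-hand side equals
  4 A^{2} x^{2} e^{2 x y} + 2 A^{2} x e^{2 x y} + 4 A B x^{2} e^{x y} \sin{\left(y \right)} + 2 A B x e^{x y} \sin{\left(y \right)} - 4 A B e^{x y} \sin{\left(y \right)} + 2 A B e^{x y} \cos{\left(y \right)} - 4 B^{2} \sin^{2}{\left(y \right)} + 2 B^{2} \sin{\left(y \right)} \cos{\left(y \right)}
This must equal f(x, y) identically; expanded, f = 16 x^{2} e^{2 x y} - 24 x^{2} e^{x y} \sin{\left(y \right)} + 8 x e^{2 x y} - 12 x e^{x y} \sin{\left(y \right)} + 24 e^{x y} \sin{\left(y \right)} - 12 e^{x y} \cos{\left(y \right)} - 36 \sin^{2}{\left(y \right)} + 18 \sin{\left(y \right)} \cos{\left(y \right)}.
Matching coefficients of the independent functions:
  [x e^{2 x y}]:  2 A^{2} = 8
  [x^{2} e^{2 x y}]:  4 A^{2} = 16
  [e^{x y} \sin{\left(y \right)}]:  - 4 A B = 24
  [e^{x y} \cos{\left(y \right)}, x e^{x y} \sin{\left(y \right)}]:  2 A B = -12
  [\sin{\left(y \right)} \cos{\left(y \right)}]:  2 B^{2} = 18
  [x^{2} e^{x y} \sin{\left(y \right)}]:  4 A B = -24
  [\sin^{2}{\left(y \right)}]:  - 4 B^{2} = -36
These equations allow (A, B) = (-2, 3) or (2, -3).
Impose the point condition(s):
  u(0, 0) = -2  ⟹  A = -2
Only A = -2, B = 3 satisfies everything.
Hence u(x, y) = - 2 e^{x y} + 3 \sin{\left(y \right)}.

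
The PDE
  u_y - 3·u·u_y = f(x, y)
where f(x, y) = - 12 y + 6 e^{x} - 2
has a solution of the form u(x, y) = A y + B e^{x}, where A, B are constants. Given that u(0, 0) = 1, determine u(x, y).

Answer: u(x, y) = - 2 y + e^{x}

Derivation:
Substitute the ansatz u = A y + B e^{x} into the left-hand side.
Derivatives of the ansatz:
  u_y = A
Term by term:
  u_y = A
  -3·u·u_y = - 3 A^{2} y - 3 A B e^{x}
So the left-hand side equals
  - 3 A^{2} y - 3 A B e^{x} + A
This must equal f(x, y) = - 12 y + 6 e^{x} - 2 identically.
Matching coefficients of the independent functions:
  [constant term]:  A = -2
  [y]:  - 3 A^{2} = -12
  [e^{x}]:  - 3 A B = 6
Solving: A = -2, B = 1.
Check against the point condition:
  u(0, 0) = 1  ⟹  B = 1  ✓
Hence u(x, y) = - 2 y + e^{x}.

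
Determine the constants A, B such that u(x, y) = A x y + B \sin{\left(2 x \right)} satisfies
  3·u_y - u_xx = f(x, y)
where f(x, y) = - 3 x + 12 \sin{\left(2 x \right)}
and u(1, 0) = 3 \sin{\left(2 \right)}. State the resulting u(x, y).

Answer: u(x, y) = - x y + 3 \sin{\left(2 x \right)}

Derivation:
Substitute the ansatz u = A x y + B \sin{\left(2 x \right)} into the left-hand side.
Derivatives of the ansatz:
  u_y = A x
  u_xx = - 4 B \sin{\left(2 x \right)}
Term by term:
  3·u_y = 3 A x
  -u_xx = 4 B \sin{\left(2 x \right)}
So the left-hand side equals
  3 A x + 4 B \sin{\left(2 x \right)}
This must equal f(x, y) = - 3 x + 12 \sin{\left(2 x \right)} identically.
Matching coefficients of the independent functions:
  [x]:  3 A = -3
  [\sin{\left(2 x \right)}]:  4 B = 12
Solving: A = -1, B = 3.
Check against the point condition:
  u(1, 0) = 3 \sin{\left(2 \right)}  ⟹  B \sin{\left(2 \right)} = 3 \sin{\left(2 \right)}  ✓
Hence u(x, y) = - x y + 3 \sin{\left(2 x \right)}.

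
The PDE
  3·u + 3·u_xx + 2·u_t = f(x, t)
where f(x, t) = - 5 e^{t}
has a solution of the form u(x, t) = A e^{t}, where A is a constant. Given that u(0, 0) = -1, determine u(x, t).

Substitute the ansatz u = A e^{t} into the left-hand side.
Derivatives of the ansatz:
  u_xx = 0
  u_t = A e^{t}
Term by term:
  3·u = 3 A e^{t}
  3·u_xx = 0
  2·u_t = 2 A e^{t}
So the left-hand side equals
  5 A e^{t}
This must equal f(x, t) = - 5 e^{t} identically.
Matching coefficients of the independent functions:
  [e^{t}]:  5 A = -5
Solving: A = -1.
Check against the point condition:
  u(0, 0) = -1  ⟹  A = -1  ✓
Hence u(x, t) = - e^{t}.

Answer: u(x, t) = - e^{t}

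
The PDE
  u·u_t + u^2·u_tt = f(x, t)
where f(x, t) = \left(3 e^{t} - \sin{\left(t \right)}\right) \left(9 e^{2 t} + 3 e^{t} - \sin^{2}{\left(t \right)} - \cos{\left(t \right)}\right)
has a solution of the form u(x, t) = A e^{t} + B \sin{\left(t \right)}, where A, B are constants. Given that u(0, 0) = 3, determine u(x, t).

Substitute the ansatz u = A e^{t} + B \sin{\left(t \right)} into the left-hand side.
Derivatives of the ansatz:
  u_t = A e^{t} + B \cos{\left(t \right)}
  u_tt = A e^{t} - B \sin{\left(t \right)}
Term by term:
  u·u_t = A^{2} e^{2 t} + A B e^{t} \sin{\left(t \right)} + A B e^{t} \cos{\left(t \right)} + B^{2} \sin{\left(t \right)} \cos{\left(t \right)}
  u^2·u_tt = A^{3} e^{3 t} + A^{2} B e^{2 t} \sin{\left(t \right)} - A B^{2} e^{t} \sin^{2}{\left(t \right)} - B^{3} \sin^{3}{\left(t \right)}
So the left-hand side equals
  A^{3} e^{3 t} + A^{2} B e^{2 t} \sin{\left(t \right)} + A^{2} e^{2 t} - A B^{2} e^{t} \sin^{2}{\left(t \right)} + A B e^{t} \sin{\left(t \right)} + A B e^{t} \cos{\left(t \right)} - B^{3} \sin^{3}{\left(t \right)} + B^{2} \sin{\left(t \right)} \cos{\left(t \right)}
This must equal f(x, t) identically; expanded, f = 27 e^{3 t} - 9 e^{2 t} \sin{\left(t \right)} + 9 e^{2 t} - 3 e^{t} \sin^{2}{\left(t \right)} - 3 e^{t} \sin{\left(t \right)} - 3 e^{t} \cos{\left(t \right)} + \sin^{3}{\left(t \right)} + \sin{\left(t \right)} \cos{\left(t \right)}.
Matching coefficients of the independent functions:
  [e^{t} \sin{\left(t \right)}, e^{t} \cos{\left(t \right)}]:  A B = -3
  [e^{t} \sin^{2}{\left(t \right)}]:  - A B^{2} = -3
  [e^{2 t} \sin{\left(t \right)}]:  A^{2} B = -9
  [\sin{\left(t \right)} \cos{\left(t \right)}]:  B^{2} = 1
  [e^{2 t}]:  A^{2} = 9
  [e^{3 t}]:  A^{3} = 27
  [\sin^{3}{\left(t \right)}]:  - B^{3} = 1
Solving: A = 3, B = -1.
Check against the point condition:
  u(0, 0) = 3  ⟹  A = 3  ✓
Hence u(x, t) = 3 e^{t} - \sin{\left(t \right)}.

Answer: u(x, t) = 3 e^{t} - \sin{\left(t \right)}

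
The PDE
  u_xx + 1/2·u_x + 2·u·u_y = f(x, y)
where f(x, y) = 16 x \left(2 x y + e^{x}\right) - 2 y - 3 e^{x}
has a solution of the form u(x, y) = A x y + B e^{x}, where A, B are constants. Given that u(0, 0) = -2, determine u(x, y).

Answer: u(x, y) = - 4 x y - 2 e^{x}

Derivation:
Substitute the ansatz u = A x y + B e^{x} into the left-hand side.
Derivatives of the ansatz:
  u_xx = B e^{x}
  u_x = A y + B e^{x}
  u_y = A x
Term by term:
  u_xx = B e^{x}
  1/2·u_x = \frac{A y}{2} + \frac{B e^{x}}{2}
  2·u·u_y = 2 A^{2} x^{2} y + 2 A B x e^{x}
So the left-hand side equals
  2 A^{2} x^{2} y + 2 A B x e^{x} + \frac{A y}{2} + \frac{3 B e^{x}}{2}
This must equal f(x, y) identically; expanded, f = 32 x^{2} y + 16 x e^{x} - 2 y - 3 e^{x}.
Matching coefficients of the independent functions:
  [y]:  \frac{A}{2} = -2
  [x e^{x}]:  2 A B = 16
  [x^{2} y]:  2 A^{2} = 32
  [e^{x}]:  \frac{3 B}{2} = -3
Solving: A = -4, B = -2.
Check against the point condition:
  u(0, 0) = -2  ⟹  B = -2  ✓
Hence u(x, y) = - 4 x y - 2 e^{x}.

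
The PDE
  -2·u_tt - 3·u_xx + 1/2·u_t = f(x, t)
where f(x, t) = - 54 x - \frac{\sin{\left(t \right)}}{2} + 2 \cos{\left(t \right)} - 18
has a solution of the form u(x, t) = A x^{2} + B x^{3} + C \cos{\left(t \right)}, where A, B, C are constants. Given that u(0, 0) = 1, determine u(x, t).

Substitute the ansatz u = A x^{2} + B x^{3} + C \cos{\left(t \right)} into the left-hand side.
Derivatives of the ansatz:
  u_tt = - C \cos{\left(t \right)}
  u_xx = 2 A + 6 B x
  u_t = - C \sin{\left(t \right)}
Term by term:
  -2·u_tt = 2 C \cos{\left(t \right)}
  -3·u_xx = - 6 A - 18 B x
  1/2·u_t = - \frac{C \sin{\left(t \right)}}{2}
So the left-hand side equals
  - 6 A - 18 B x - \frac{C \sin{\left(t \right)}}{2} + 2 C \cos{\left(t \right)}
This must equal f(x, t) = - 54 x - \frac{\sin{\left(t \right)}}{2} + 2 \cos{\left(t \right)} - 18 identically.
Matching coefficients of the independent functions:
  [constant term]:  - 6 A = -18
  [x]:  - 18 B = -54
  [\sin{\left(t \right)}]:  - \frac{C}{2} = - \frac{1}{2}
  [\cos{\left(t \right)}]:  2 C = 2
Solving: A = 3, B = 3, C = 1.
Check against the point condition:
  u(0, 0) = 1  ⟹  C = 1  ✓
Hence u(x, t) = 3 x^{3} + 3 x^{2} + \cos{\left(t \right)}.

Answer: u(x, t) = 3 x^{3} + 3 x^{2} + \cos{\left(t \right)}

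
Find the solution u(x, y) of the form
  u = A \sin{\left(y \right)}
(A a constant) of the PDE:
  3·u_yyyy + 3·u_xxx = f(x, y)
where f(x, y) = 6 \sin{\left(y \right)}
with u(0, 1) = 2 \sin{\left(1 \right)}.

Substitute the ansatz u = A \sin{\left(y \right)} into the left-hand side.
Derivatives of the ansatz:
  u_yyyy = A \sin{\left(y \right)}
  u_xxx = 0
Term by term:
  3·u_yyyy = 3 A \sin{\left(y \right)}
  3·u_xxx = 0
So the left-hand side equals
  3 A \sin{\left(y \right)}
This must equal f(x, y) = 6 \sin{\left(y \right)} identically.
Matching coefficients of the independent functions:
  [\sin{\left(y \right)}]:  3 A = 6
Solving: A = 2.
Check against the point condition:
  u(0, 1) = 2 \sin{\left(1 \right)}  ⟹  A \sin{\left(1 \right)} = 2 \sin{\left(1 \right)}  ✓
Hence u(x, y) = 2 \sin{\left(y \right)}.

Answer: u(x, y) = 2 \sin{\left(y \right)}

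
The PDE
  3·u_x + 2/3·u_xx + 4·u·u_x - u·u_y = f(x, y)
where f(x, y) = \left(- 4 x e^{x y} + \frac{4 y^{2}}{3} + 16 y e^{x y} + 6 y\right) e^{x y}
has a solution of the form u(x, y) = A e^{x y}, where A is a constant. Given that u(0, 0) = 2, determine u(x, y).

Substitute the ansatz u = A e^{x y} into the left-hand side.
Derivatives of the ansatz:
  u_x = A y e^{x y}
  u_xx = A y^{2} e^{x y}
  u_y = A x e^{x y}
Term by term:
  3·u_x = 3 A y e^{x y}
  2/3·u_xx = \frac{2 A y^{2} e^{x y}}{3}
  4·u·u_x = 4 A^{2} y e^{2 x y}
  -u·u_y = - A^{2} x e^{2 x y}
So the left-hand side equals
  - A^{2} x e^{2 x y} + 4 A^{2} y e^{2 x y} + \frac{2 A y^{2} e^{x y}}{3} + 3 A y e^{x y}
This must equal f(x, y) identically; expanded, f = - 4 x e^{2 x y} + \frac{4 y^{2} e^{x y}}{3} + 16 y e^{2 x y} + 6 y e^{x y}.
Matching coefficients of the independent functions:
  [x e^{2 x y}]:  - A^{2} = -4
  [y e^{x y}]:  3 A = 6
  [y e^{2 x y}]:  4 A^{2} = 16
  [y^{2} e^{x y}]:  \frac{2 A}{3} = \frac{4}{3}
Solving: A = 2.
Check against the point condition:
  u(0, 0) = 2  ⟹  A = 2  ✓
Hence u(x, y) = 2 e^{x y}.

Answer: u(x, y) = 2 e^{x y}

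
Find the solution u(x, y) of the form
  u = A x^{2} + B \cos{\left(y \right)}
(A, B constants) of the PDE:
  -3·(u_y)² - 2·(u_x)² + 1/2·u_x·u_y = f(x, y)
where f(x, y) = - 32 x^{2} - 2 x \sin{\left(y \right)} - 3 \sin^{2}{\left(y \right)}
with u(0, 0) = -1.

Substitute the ansatz u = A x^{2} + B \cos{\left(y \right)} into the left-hand side.
Derivatives of the ansatz:
  u_y = - B \sin{\left(y \right)}
  u_x = 2 A x
Term by term:
  -3·(u_y)² = - 3 B^{2} \sin^{2}{\left(y \right)}
  -2·(u_x)² = - 8 A^{2} x^{2}
  1/2·u_x·u_y = - A B x \sin{\left(y \right)}
So the left-hand side equals
  - 8 A^{2} x^{2} - A B x \sin{\left(y \right)} - 3 B^{2} \sin^{2}{\left(y \right)}
This must equal f(x, y) = - 32 x^{2} - 2 x \sin{\left(y \right)} - 3 \sin^{2}{\left(y \right)} identically.
Matching coefficients of the independent functions:
  [x^{2}]:  - 8 A^{2} = -32
  [x \sin{\left(y \right)}]:  - A B = -2
  [\sin^{2}{\left(y \right)}]:  - 3 B^{2} = -3
These equations allow (A, B) = (-2, -1) or (2, 1).
Impose the point condition(s):
  u(0, 0) = -1  ⟹  B = -1
Only A = -2, B = -1 satisfies everything.
Hence u(x, y) = - 2 x^{2} - \cos{\left(y \right)}.

Answer: u(x, y) = - 2 x^{2} - \cos{\left(y \right)}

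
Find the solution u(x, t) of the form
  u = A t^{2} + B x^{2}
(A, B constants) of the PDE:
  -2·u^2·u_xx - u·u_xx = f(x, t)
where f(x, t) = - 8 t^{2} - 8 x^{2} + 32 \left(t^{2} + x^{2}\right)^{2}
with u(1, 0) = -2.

Substitute the ansatz u = A t^{2} + B x^{2} into the left-hand side.
Derivatives of the ansatz:
  u_xx = 2 B
Term by term:
  -2·u^2·u_xx = - 4 A^{2} B t^{4} - 8 A B^{2} t^{2} x^{2} - 4 B^{3} x^{4}
  -u·u_xx = - 2 A B t^{2} - 2 B^{2} x^{2}
So the left-hand side equals
  - 4 A^{2} B t^{4} - 8 A B^{2} t^{2} x^{2} - 2 A B t^{2} - 4 B^{3} x^{4} - 2 B^{2} x^{2}
This must equal f(x, t) identically; expanded, f = 32 t^{4} + 64 t^{2} x^{2} - 8 t^{2} + 32 x^{4} - 8 x^{2}.
Matching coefficients of the independent functions:
  [t^{2}]:  - 2 A B = -8
  [t^{4}]:  - 4 A^{2} B = 32
  [x^{2}]:  - 2 B^{2} = -8
  [x^{4}]:  - 4 B^{3} = 32
  [t^{2} x^{2}]:  - 8 A B^{2} = 64
Solving: A = -2, B = -2.
Check against the point condition:
  u(1, 0) = -2  ⟹  B = -2  ✓
Hence u(x, t) = - 2 t^{2} - 2 x^{2}.

Answer: u(x, t) = - 2 t^{2} - 2 x^{2}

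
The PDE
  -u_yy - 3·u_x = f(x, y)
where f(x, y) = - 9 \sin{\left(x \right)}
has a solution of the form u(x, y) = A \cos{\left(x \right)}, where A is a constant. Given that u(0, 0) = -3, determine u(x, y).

Substitute the ansatz u = A \cos{\left(x \right)} into the left-hand side.
Derivatives of the ansatz:
  u_yy = 0
  u_x = - A \sin{\left(x \right)}
Term by term:
  -u_yy = 0
  -3·u_x = 3 A \sin{\left(x \right)}
So the left-hand side equals
  3 A \sin{\left(x \right)}
This must equal f(x, y) = - 9 \sin{\left(x \right)} identically.
Matching coefficients of the independent functions:
  [\sin{\left(x \right)}]:  3 A = -9
Solving: A = -3.
Check against the point condition:
  u(0, 0) = -3  ⟹  A = -3  ✓
Hence u(x, y) = - 3 \cos{\left(x \right)}.

Answer: u(x, y) = - 3 \cos{\left(x \right)}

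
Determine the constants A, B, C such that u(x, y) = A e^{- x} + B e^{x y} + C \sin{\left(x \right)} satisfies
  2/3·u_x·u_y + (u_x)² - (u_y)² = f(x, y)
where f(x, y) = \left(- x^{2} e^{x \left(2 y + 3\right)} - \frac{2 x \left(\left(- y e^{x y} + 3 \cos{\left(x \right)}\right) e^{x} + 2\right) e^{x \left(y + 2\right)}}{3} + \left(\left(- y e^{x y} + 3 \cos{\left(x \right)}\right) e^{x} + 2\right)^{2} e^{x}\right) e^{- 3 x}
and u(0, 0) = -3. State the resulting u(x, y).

Answer: u(x, y) = - e^{x y} + 3 \sin{\left(x \right)} - 2 e^{- x}

Derivation:
Substitute the ansatz u = A e^{- x} + B e^{x y} + C \sin{\left(x \right)} into the left-hand side.
Derivatives of the ansatz:
  u_x = - A e^{- x} + B y e^{x y} + C \cos{\left(x \right)}
  u_y = B x e^{x y}
Term by term:
  2/3·u_x·u_y = - \frac{2 A B x e^{- x} e^{x y}}{3} + \frac{2 B^{2} x y e^{2 x y}}{3} + \frac{2 B C x e^{x y} \cos{\left(x \right)}}{3}
  (u_x)² = A^{2} e^{- 2 x} - 2 A B y e^{- x} e^{x y} - 2 A C e^{- x} \cos{\left(x \right)} + B^{2} y^{2} e^{2 x y} + 2 B C y e^{x y} \cos{\left(x \right)} + C^{2} \cos^{2}{\left(x \right)}
  -(u_y)² = - B^{2} x^{2} e^{2 x y}
So the left-hand side equals
  A^{2} e^{- 2 x} - \frac{2 A B x e^{- x} e^{x y}}{3} - 2 A B y e^{- x} e^{x y} - 2 A C e^{- x} \cos{\left(x \right)} - B^{2} x^{2} e^{2 x y} + \frac{2 B^{2} x y e^{2 x y}}{3} + B^{2} y^{2} e^{2 x y} + \frac{2 B C x e^{x y} \cos{\left(x \right)}}{3} + 2 B C y e^{x y} \cos{\left(x \right)} + C^{2} \cos^{2}{\left(x \right)}
This must equal f(x, y) identically; expanded, f = - x^{2} e^{2 x y} + \frac{2 x y e^{2 x y}}{3} - 2 x e^{x y} \cos{\left(x \right)} - \frac{4 x e^{- x} e^{x y}}{3} + y^{2} e^{2 x y} - 6 y e^{x y} \cos{\left(x \right)} - 4 y e^{- x} e^{x y} + 9 \cos^{2}{\left(x \right)} + 12 e^{- x} \cos{\left(x \right)} + 4 e^{- 2 x}.
Matching coefficients of the independent functions:
  [x^{2} e^{2 x y}]:  - B^{2} = -1
  [y^{2} e^{2 x y}]:  B^{2} = 1
  [e^{- x} \cos{\left(x \right)}]:  - 2 A C = 12
  [x y e^{2 x y}]:  \frac{2 B^{2}}{3} = \frac{2}{3}
  [x e^{- x} e^{x y}]:  - \frac{2 A B}{3} = - \frac{4}{3}
  [x e^{x y} \cos{\left(x \right)}]:  \frac{2 B C}{3} = -2
  [y e^{- x} e^{x y}]:  - 2 A B = -4
  [y e^{x y} \cos{\left(x \right)}]:  2 B C = -6
  [e^{- 2 x}]:  A^{2} = 4
  [\cos^{2}{\left(x \right)}]:  C^{2} = 9
These equations allow (A, B, C) = (-2, -1, 3) or (2, 1, -3).
Impose the point condition(s):
  u(0, 0) = -3  ⟹  A + B = -3
Only A = -2, B = -1, C = 3 satisfies everything.
Hence u(x, y) = - e^{x y} + 3 \sin{\left(x \right)} - 2 e^{- x}.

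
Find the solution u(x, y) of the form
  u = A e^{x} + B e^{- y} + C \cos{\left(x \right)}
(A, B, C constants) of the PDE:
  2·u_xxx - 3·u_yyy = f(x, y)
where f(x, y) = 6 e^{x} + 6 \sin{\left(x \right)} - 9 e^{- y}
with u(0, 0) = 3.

Substitute the ansatz u = A e^{x} + B e^{- y} + C \cos{\left(x \right)} into the left-hand side.
Derivatives of the ansatz:
  u_xxx = A e^{x} + C \sin{\left(x \right)}
  u_yyy = - B e^{- y}
Term by term:
  2·u_xxx = 2 A e^{x} + 2 C \sin{\left(x \right)}
  -3·u_yyy = 3 B e^{- y}
So the left-hand side equals
  2 A e^{x} + 3 B e^{- y} + 2 C \sin{\left(x \right)}
This must equal f(x, y) = 6 e^{x} + 6 \sin{\left(x \right)} - 9 e^{- y} identically.
Matching coefficients of the independent functions:
  [e^{x}]:  2 A = 6
  [e^{- y}]:  3 B = -9
  [\sin{\left(x \right)}]:  2 C = 6
Solving: A = 3, B = -3, C = 3.
Check against the point condition:
  u(0, 0) = 3  ⟹  A + B + C = 3  ✓
Hence u(x, y) = 3 e^{x} + 3 \cos{\left(x \right)} - 3 e^{- y}.

Answer: u(x, y) = 3 e^{x} + 3 \cos{\left(x \right)} - 3 e^{- y}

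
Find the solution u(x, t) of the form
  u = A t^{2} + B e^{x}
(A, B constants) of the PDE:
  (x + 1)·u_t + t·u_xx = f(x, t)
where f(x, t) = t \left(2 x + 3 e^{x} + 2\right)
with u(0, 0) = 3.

Substitute the ansatz u = A t^{2} + B e^{x} into the left-hand side.
Derivatives of the ansatz:
  u_t = 2 A t
  u_xx = B e^{x}
Term by term:
  (x + 1)·u_t = 2 A t x + 2 A t
  t·u_xx = B t e^{x}
So the left-hand side equals
  2 A t x + 2 A t + B t e^{x}
This must equal f(x, t) identically; expanded, f = 2 t x + 3 t e^{x} + 2 t.
Matching coefficients of the independent functions:
  [t, t x]:  2 A = 2
  [t e^{x}]:  B = 3
Solving: A = 1, B = 3.
Check against the point condition:
  u(0, 0) = 3  ⟹  B = 3  ✓
Hence u(x, t) = t^{2} + 3 e^{x}.

Answer: u(x, t) = t^{2} + 3 e^{x}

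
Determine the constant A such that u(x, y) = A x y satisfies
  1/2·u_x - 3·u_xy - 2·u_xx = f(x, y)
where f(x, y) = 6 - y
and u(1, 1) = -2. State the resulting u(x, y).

Substitute the ansatz u = A x y into the left-hand side.
Derivatives of the ansatz:
  u_x = A y
  u_xy = A
  u_xx = 0
Term by term:
  1/2·u_x = \frac{A y}{2}
  -3·u_xy = - 3 A
  -2·u_xx = 0
So the left-hand side equals
  \frac{A y}{2} - 3 A
This must equal f(x, y) = 6 - y identically.
Matching coefficients of the independent functions:
  [constant term]:  - 3 A = 6
  [y]:  \frac{A}{2} = -1
Solving: A = -2.
Check against the point condition:
  u(1, 1) = -2  ⟹  A = -2  ✓
Hence u(x, y) = - 2 x y.

Answer: u(x, y) = - 2 x y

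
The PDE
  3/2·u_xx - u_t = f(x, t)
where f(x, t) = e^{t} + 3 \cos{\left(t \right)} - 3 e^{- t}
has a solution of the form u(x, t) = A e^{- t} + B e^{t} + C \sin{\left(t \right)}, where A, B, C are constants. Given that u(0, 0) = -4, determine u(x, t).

Answer: u(x, t) = - e^{t} - 3 \sin{\left(t \right)} - 3 e^{- t}

Derivation:
Substitute the ansatz u = A e^{- t} + B e^{t} + C \sin{\left(t \right)} into the left-hand side.
Derivatives of the ansatz:
  u_xx = 0
  u_t = - A e^{- t} + B e^{t} + C \cos{\left(t \right)}
Term by term:
  3/2·u_xx = 0
  -u_t = A e^{- t} - B e^{t} - C \cos{\left(t \right)}
So the left-hand side equals
  A e^{- t} - B e^{t} - C \cos{\left(t \right)}
This must equal f(x, t) = e^{t} + 3 \cos{\left(t \right)} - 3 e^{- t} identically.
Matching coefficients of the independent functions:
  [e^{- t}]:  A = -3
  [e^{t}]:  - B = 1
  [\cos{\left(t \right)}]:  - C = 3
Solving: A = -3, B = -1, C = -3.
Check against the point condition:
  u(0, 0) = -4  ⟹  A + B = -4  ✓
Hence u(x, t) = - e^{t} - 3 \sin{\left(t \right)} - 3 e^{- t}.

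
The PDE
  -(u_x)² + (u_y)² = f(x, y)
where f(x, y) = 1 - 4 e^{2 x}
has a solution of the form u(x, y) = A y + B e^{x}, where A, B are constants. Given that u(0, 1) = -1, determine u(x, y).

Answer: u(x, y) = y - 2 e^{x}

Derivation:
Substitute the ansatz u = A y + B e^{x} into the left-hand side.
Derivatives of the ansatz:
  u_x = B e^{x}
  u_y = A
Term by term:
  -(u_x)² = - B^{2} e^{2 x}
  (u_y)² = A^{2}
So the left-hand side equals
  A^{2} - B^{2} e^{2 x}
This must equal f(x, y) = 1 - 4 e^{2 x} identically.
Matching coefficients of the independent functions:
  [constant term]:  A^{2} = 1
  [e^{2 x}]:  - B^{2} = -4
These equations allow (A, B) = (-1, -2) or (-1, 2) or (1, -2) or (1, 2).
Impose the point condition(s):
  u(0, 1) = -1  ⟹  A + B = -1
Only A = 1, B = -2 satisfies everything.
Hence u(x, y) = y - 2 e^{x}.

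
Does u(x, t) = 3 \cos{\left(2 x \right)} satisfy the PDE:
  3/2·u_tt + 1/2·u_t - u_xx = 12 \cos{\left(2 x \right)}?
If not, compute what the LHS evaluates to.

Answer: Yes

Derivation:
Evaluate each term of the left-hand side for u = 3 \cos{\left(2 x \right)}.
Derivatives:
  u_tt = 0
  u_t = 0
  u_xx = - 12 \cos{\left(2 x \right)}
Terms:
  3/2·u_tt = 0
  1/2·u_t = 0
  -u_xx = 12 \cos{\left(2 x \right)}
Sum: LHS = 12 \cos{\left(2 x \right)}
This is exactly the given right-hand side, so u is a solution.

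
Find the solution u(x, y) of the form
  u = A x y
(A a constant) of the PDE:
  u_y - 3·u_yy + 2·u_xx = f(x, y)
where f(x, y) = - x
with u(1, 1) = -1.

Substitute the ansatz u = A x y into the left-hand side.
Derivatives of the ansatz:
  u_y = A x
  u_yy = 0
  u_xx = 0
Term by term:
  u_y = A x
  -3·u_yy = 0
  2·u_xx = 0
So the left-hand side equals
  A x
This must equal f(x, y) = - x identically.
Matching coefficients of the independent functions:
  [x]:  A = -1
Solving: A = -1.
Check against the point condition:
  u(1, 1) = -1  ⟹  A = -1  ✓
Hence u(x, y) = - x y.

Answer: u(x, y) = - x y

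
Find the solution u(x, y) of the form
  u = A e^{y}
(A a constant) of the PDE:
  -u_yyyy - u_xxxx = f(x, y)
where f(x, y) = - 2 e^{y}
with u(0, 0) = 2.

Substitute the ansatz u = A e^{y} into the left-hand side.
Derivatives of the ansatz:
  u_yyyy = A e^{y}
  u_xxxx = 0
Term by term:
  -u_yyyy = - A e^{y}
  -u_xxxx = 0
So the left-hand side equals
  - A e^{y}
This must equal f(x, y) = - 2 e^{y} identically.
Matching coefficients of the independent functions:
  [e^{y}]:  - A = -2
Solving: A = 2.
Check against the point condition:
  u(0, 0) = 2  ⟹  A = 2  ✓
Hence u(x, y) = 2 e^{y}.

Answer: u(x, y) = 2 e^{y}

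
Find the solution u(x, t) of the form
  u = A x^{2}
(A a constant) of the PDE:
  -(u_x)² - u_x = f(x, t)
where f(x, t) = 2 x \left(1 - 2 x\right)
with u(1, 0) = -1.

Substitute the ansatz u = A x^{2} into the left-hand side.
Derivatives of the ansatz:
  u_x = 2 A x
Term by term:
  -(u_x)² = - 4 A^{2} x^{2}
  -u_x = - 2 A x
So the left-hand side equals
  - 4 A^{2} x^{2} - 2 A x
This must equal f(x, t) = 2 x \left(1 - 2 x\right) identically.
Matching coefficients of the independent functions:
  [x]:  - 2 A = 2
  [x^{2}]:  - 4 A^{2} = -4
Solving: A = -1.
Check against the point condition:
  u(1, 0) = -1  ⟹  A = -1  ✓
Hence u(x, t) = - x^{2}.

Answer: u(x, t) = - x^{2}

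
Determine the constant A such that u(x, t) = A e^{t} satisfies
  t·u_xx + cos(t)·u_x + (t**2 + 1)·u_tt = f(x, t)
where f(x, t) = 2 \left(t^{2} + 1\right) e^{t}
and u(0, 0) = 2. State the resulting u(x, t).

Answer: u(x, t) = 2 e^{t}

Derivation:
Substitute the ansatz u = A e^{t} into the left-hand side.
Derivatives of the ansatz:
  u_xx = 0
  u_x = 0
  u_tt = A e^{t}
Term by term:
  t·u_xx = 0
  cos(t)·u_x = 0
  (t**2 + 1)·u_tt = A t^{2} e^{t} + A e^{t}
So the left-hand side equals
  A t^{2} e^{t} + A e^{t}
This must equal f(x, t) identically; expanded, f = 2 t^{2} e^{t} + 2 e^{t}.
Matching coefficients of the independent functions:
  [t^{2} e^{t}, e^{t}]:  A = 2
Solving: A = 2.
Check against the point condition:
  u(0, 0) = 2  ⟹  A = 2  ✓
Hence u(x, t) = 2 e^{t}.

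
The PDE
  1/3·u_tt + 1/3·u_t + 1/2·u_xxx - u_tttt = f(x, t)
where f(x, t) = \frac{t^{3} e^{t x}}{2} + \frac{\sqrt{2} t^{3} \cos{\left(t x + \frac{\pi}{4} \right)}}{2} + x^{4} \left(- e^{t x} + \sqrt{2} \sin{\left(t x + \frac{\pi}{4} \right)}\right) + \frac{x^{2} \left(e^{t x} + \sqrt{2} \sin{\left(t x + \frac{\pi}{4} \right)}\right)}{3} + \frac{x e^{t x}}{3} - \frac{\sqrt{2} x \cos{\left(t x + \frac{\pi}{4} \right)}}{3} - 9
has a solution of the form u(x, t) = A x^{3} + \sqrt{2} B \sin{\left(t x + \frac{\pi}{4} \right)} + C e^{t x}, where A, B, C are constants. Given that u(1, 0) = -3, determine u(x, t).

Substitute the ansatz u = A x^{3} + \sqrt{2} B \sin{\left(t x + \frac{\pi}{4} \right)} + C e^{t x} into the left-hand side.
Derivatives of the ansatz:
  u_tt = - \sqrt{2} B x^{2} \sin{\left(t x + \frac{\pi}{4} \right)} + C x^{2} e^{t x}
  u_t = \sqrt{2} B x \cos{\left(t x + \frac{\pi}{4} \right)} + C x e^{t x}
  u_xxx = 6 A - \sqrt{2} B t^{3} \cos{\left(t x + \frac{\pi}{4} \right)} + C t^{3} e^{t x}
  u_tttt = \sqrt{2} B x^{4} \sin{\left(t x + \frac{\pi}{4} \right)} + C x^{4} e^{t x}
Term by term:
  1/3·u_tt = - \frac{\sqrt{2} B x^{2} \sin{\left(t x + \frac{\pi}{4} \right)}}{3} + \frac{C x^{2} e^{t x}}{3}
  1/3·u_t = \frac{\sqrt{2} B x \cos{\left(t x + \frac{\pi}{4} \right)}}{3} + \frac{C x e^{t x}}{3}
  1/2·u_xxx = 3 A - \frac{\sqrt{2} B t^{3} \cos{\left(t x + \frac{\pi}{4} \right)}}{2} + \frac{C t^{3} e^{t x}}{2}
  -u_tttt = - \sqrt{2} B x^{4} \sin{\left(t x + \frac{\pi}{4} \right)} - C x^{4} e^{t x}
So the left-hand side equals
  3 A - \frac{\sqrt{2} B t^{3} \cos{\left(t x + \frac{\pi}{4} \right)}}{2} - \sqrt{2} B x^{4} \sin{\left(t x + \frac{\pi}{4} \right)} - \frac{\sqrt{2} B x^{2} \sin{\left(t x + \frac{\pi}{4} \right)}}{3} + \frac{\sqrt{2} B x \cos{\left(t x + \frac{\pi}{4} \right)}}{3} + \frac{C t^{3} e^{t x}}{2} - C x^{4} e^{t x} + \frac{C x^{2} e^{t x}}{3} + \frac{C x e^{t x}}{3}
This must equal f(x, t) identically; expanded, f = \frac{t^{3} e^{t x}}{2} + \frac{\sqrt{2} t^{3} \cos{\left(t x + \frac{\pi}{4} \right)}}{2} - x^{4} e^{t x} + \sqrt{2} x^{4} \sin{\left(t x + \frac{\pi}{4} \right)} + \frac{x^{2} e^{t x}}{3} + \frac{\sqrt{2} x^{2} \sin{\left(t x + \frac{\pi}{4} \right)}}{3} + \frac{x e^{t x}}{3} - \frac{\sqrt{2} x \cos{\left(t x + \frac{\pi}{4} \right)}}{3} - 9.
Matching coefficients of the independent functions:
  [constant term]:  3 A = -9
  [t^{3} e^{t x}]:  \frac{C}{2} = \frac{1}{2}
  [x e^{t x}, x^{2} e^{t x}]:  \frac{C}{3} = \frac{1}{3}
  [x^{4} e^{t x}]:  - C = -1
  [\sqrt{2} t^{3} \cos{\left(t x + \frac{\pi}{4} \right)}]:  - \frac{B}{2} = \frac{1}{2}
  [\sqrt{2} x \cos{\left(t x + \frac{\pi}{4} \right)}]:  \frac{B}{3} = - \frac{1}{3}
  [\sqrt{2} x^{2} \sin{\left(t x + \frac{\pi}{4} \right)}]:  - \frac{B}{3} = \frac{1}{3}
  [\sqrt{2} x^{4} \sin{\left(t x + \frac{\pi}{4} \right)}]:  - B = 1
Solving: A = -3, B = -1, C = 1.
Check against the point condition:
  u(1, 0) = -3  ⟹  A + B + C = -3  ✓
Hence u(x, t) = - 3 x^{3} + e^{t x} - \sqrt{2} \sin{\left(t x + \frac{\pi}{4} \right)}.

Answer: u(x, t) = - 3 x^{3} + e^{t x} - \sqrt{2} \sin{\left(t x + \frac{\pi}{4} \right)}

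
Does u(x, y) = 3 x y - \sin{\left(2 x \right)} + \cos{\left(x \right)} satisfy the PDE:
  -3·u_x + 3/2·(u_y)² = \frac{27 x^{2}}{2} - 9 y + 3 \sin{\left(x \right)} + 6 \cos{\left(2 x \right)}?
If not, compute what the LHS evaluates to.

Evaluate each term of the left-hand side for u = 3 x y - \sin{\left(2 x \right)} + \cos{\left(x \right)}.
Derivatives:
  u_x = 3 y - \sin{\left(x \right)} - 2 \cos{\left(2 x \right)}
  u_y = 3 x
Terms:
  -3·u_x = - 9 y + 3 \sin{\left(x \right)} + 6 \cos{\left(2 x \right)}
  3/2·(u_y)² = \frac{27 x^{2}}{2}
Sum: LHS = \frac{27 x^{2}}{2} - 9 y + 3 \sin{\left(x \right)} + 6 \cos{\left(2 x \right)}
This is exactly the given right-hand side, so u is a solution.

Answer: Yes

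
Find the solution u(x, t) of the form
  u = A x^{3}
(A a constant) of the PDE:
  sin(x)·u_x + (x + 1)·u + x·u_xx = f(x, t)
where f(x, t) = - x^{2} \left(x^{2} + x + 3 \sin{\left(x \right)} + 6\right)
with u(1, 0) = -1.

Substitute the ansatz u = A x^{3} into the left-hand side.
Derivatives of the ansatz:
  u_x = 3 A x^{2}
  u_xx = 6 A x
Term by term:
  sin(x)·u_x = 3 A x^{2} \sin{\left(x \right)}
  (x + 1)·u = A x^{4} + A x^{3}
  x·u_xx = 6 A x^{2}
So the left-hand side equals
  A x^{4} + A x^{3} + 3 A x^{2} \sin{\left(x \right)} + 6 A x^{2}
This must equal f(x, t) identically; expanded, f = - x^{4} - x^{3} - 3 x^{2} \sin{\left(x \right)} - 6 x^{2}.
Matching coefficients of the independent functions:
  [x^{2}]:  6 A = -6
  [x^{3}, x^{4}]:  A = -1
  [x^{2} \sin{\left(x \right)}]:  3 A = -3
Solving: A = -1.
Check against the point condition:
  u(1, 0) = -1  ⟹  A = -1  ✓
Hence u(x, t) = - x^{3}.

Answer: u(x, t) = - x^{3}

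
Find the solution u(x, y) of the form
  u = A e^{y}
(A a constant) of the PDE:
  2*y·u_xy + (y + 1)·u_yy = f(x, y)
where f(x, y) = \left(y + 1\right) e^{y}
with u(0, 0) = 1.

Substitute the ansatz u = A e^{y} into the left-hand side.
Derivatives of the ansatz:
  u_xy = 0
  u_yy = A e^{y}
Term by term:
  2*y·u_xy = 0
  (y + 1)·u_yy = A y e^{y} + A e^{y}
So the left-hand side equals
  A y e^{y} + A e^{y}
This must equal f(x, y) identically; expanded, f = y e^{y} + e^{y}.
Matching coefficients of the independent functions:
  [y e^{y}, e^{y}]:  A = 1
Solving: A = 1.
Check against the point condition:
  u(0, 0) = 1  ⟹  A = 1  ✓
Hence u(x, y) = e^{y}.

Answer: u(x, y) = e^{y}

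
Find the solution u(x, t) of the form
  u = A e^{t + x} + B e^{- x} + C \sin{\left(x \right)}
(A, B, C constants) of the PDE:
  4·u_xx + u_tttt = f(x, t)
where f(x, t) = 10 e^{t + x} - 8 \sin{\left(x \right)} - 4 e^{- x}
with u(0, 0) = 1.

Substitute the ansatz u = A e^{t + x} + B e^{- x} + C \sin{\left(x \right)} into the left-hand side.
Derivatives of the ansatz:
  u_xx = A e^{t} e^{x} + B e^{- x} - C \sin{\left(x \right)}
  u_tttt = A e^{t} e^{x}
Term by term:
  4·u_xx = 4 A e^{t} e^{x} + 4 B e^{- x} - 4 C \sin{\left(x \right)}
  u_tttt = A e^{t} e^{x}
So the left-hand side equals
  5 A e^{t} e^{x} + 4 B e^{- x} - 4 C \sin{\left(x \right)}
This must equal f(x, t) identically; expanded, f = 10 e^{t} e^{x} - 8 \sin{\left(x \right)} - 4 e^{- x}.
Matching coefficients of the independent functions:
  [e^{t} e^{x}]:  5 A = 10
  [e^{- x}]:  4 B = -4
  [\sin{\left(x \right)}]:  - 4 C = -8
Solving: A = 2, B = -1, C = 2.
Check against the point condition:
  u(0, 0) = 1  ⟹  A + B = 1  ✓
Hence u(x, t) = 2 e^{t + x} + 2 \sin{\left(x \right)} - e^{- x}.

Answer: u(x, t) = 2 e^{t + x} + 2 \sin{\left(x \right)} - e^{- x}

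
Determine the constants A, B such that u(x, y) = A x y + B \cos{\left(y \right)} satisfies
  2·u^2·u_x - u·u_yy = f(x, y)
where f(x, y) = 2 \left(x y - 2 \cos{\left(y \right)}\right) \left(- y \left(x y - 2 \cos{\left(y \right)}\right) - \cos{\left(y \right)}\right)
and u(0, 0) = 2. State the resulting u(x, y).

Substitute the ansatz u = A x y + B \cos{\left(y \right)} into the left-hand side.
Derivatives of the ansatz:
  u_x = A y
  u_yy = - B \cos{\left(y \right)}
Term by term:
  2·u^2·u_x = 2 A^{3} x^{2} y^{3} + 4 A^{2} B x y^{2} \cos{\left(y \right)} + 2 A B^{2} y \cos^{2}{\left(y \right)}
  -u·u_yy = A B x y \cos{\left(y \right)} + B^{2} \cos^{2}{\left(y \right)}
So the left-hand side equals
  2 A^{3} x^{2} y^{3} + 4 A^{2} B x y^{2} \cos{\left(y \right)} + 2 A B^{2} y \cos^{2}{\left(y \right)} + A B x y \cos{\left(y \right)} + B^{2} \cos^{2}{\left(y \right)}
This must equal f(x, y) identically; expanded, f = - 2 x^{2} y^{3} + 8 x y^{2} \cos{\left(y \right)} - 2 x y \cos{\left(y \right)} - 8 y \cos^{2}{\left(y \right)} + 4 \cos^{2}{\left(y \right)}.
Matching coefficients of the independent functions:
  [x^{2} y^{3}]:  2 A^{3} = -2
  [y \cos^{2}{\left(y \right)}]:  2 A B^{2} = -8
  [x y \cos{\left(y \right)}]:  A B = -2
  [x y^{2} \cos{\left(y \right)}]:  4 A^{2} B = 8
  [\cos^{2}{\left(y \right)}]:  B^{2} = 4
Solving: A = -1, B = 2.
Check against the point condition:
  u(0, 0) = 2  ⟹  B = 2  ✓
Hence u(x, y) = - x y + 2 \cos{\left(y \right)}.

Answer: u(x, y) = - x y + 2 \cos{\left(y \right)}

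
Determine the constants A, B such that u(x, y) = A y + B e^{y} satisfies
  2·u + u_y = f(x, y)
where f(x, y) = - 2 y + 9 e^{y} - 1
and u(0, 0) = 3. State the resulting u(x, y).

Substitute the ansatz u = A y + B e^{y} into the left-hand side.
Derivatives of the ansatz:
  u_y = A + B e^{y}
Term by term:
  2·u = 2 A y + 2 B e^{y}
  u_y = A + B e^{y}
So the left-hand side equals
  2 A y + A + 3 B e^{y}
This must equal f(x, y) = - 2 y + 9 e^{y} - 1 identically.
Matching coefficients of the independent functions:
  [constant term]:  A = -1
  [y]:  2 A = -2
  [e^{y}]:  3 B = 9
Solving: A = -1, B = 3.
Check against the point condition:
  u(0, 0) = 3  ⟹  B = 3  ✓
Hence u(x, y) = - y + 3 e^{y}.

Answer: u(x, y) = - y + 3 e^{y}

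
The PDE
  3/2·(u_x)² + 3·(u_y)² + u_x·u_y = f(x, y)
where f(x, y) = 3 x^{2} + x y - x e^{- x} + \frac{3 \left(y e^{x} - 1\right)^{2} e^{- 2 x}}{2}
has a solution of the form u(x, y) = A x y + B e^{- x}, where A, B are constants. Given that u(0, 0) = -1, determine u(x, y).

Substitute the ansatz u = A x y + B e^{- x} into the left-hand side.
Derivatives of the ansatz:
  u_x = A y - B e^{- x}
  u_y = A x
Term by term:
  3/2·(u_x)² = \frac{3 A^{2} y^{2}}{2} - 3 A B y e^{- x} + \frac{3 B^{2} e^{- 2 x}}{2}
  3·(u_y)² = 3 A^{2} x^{2}
  u_x·u_y = A^{2} x y - A B x e^{- x}
So the left-hand side equals
  3 A^{2} x^{2} + A^{2} x y + \frac{3 A^{2} y^{2}}{2} - A B x e^{- x} - 3 A B y e^{- x} + \frac{3 B^{2} e^{- 2 x}}{2}
This must equal f(x, y) identically; expanded, f = 3 x^{2} + x y - x e^{- x} + \frac{3 y^{2}}{2} - 3 y e^{- x} + \frac{3 e^{- 2 x}}{2}.
Matching coefficients of the independent functions:
  [x^{2}]:  3 A^{2} = 3
  [y^{2}]:  \frac{3 A^{2}}{2} = \frac{3}{2}
  [x y]:  A^{2} = 1
  [x e^{- x}]:  - A B = -1
  [y e^{- x}]:  - 3 A B = -3
  [e^{- 2 x}]:  \frac{3 B^{2}}{2} = \frac{3}{2}
These equations allow (A, B) = (-1, -1) or (1, 1).
Impose the point condition(s):
  u(0, 0) = -1  ⟹  B = -1
Only A = -1, B = -1 satisfies everything.
Hence u(x, y) = - x y - e^{- x}.

Answer: u(x, y) = - x y - e^{- x}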